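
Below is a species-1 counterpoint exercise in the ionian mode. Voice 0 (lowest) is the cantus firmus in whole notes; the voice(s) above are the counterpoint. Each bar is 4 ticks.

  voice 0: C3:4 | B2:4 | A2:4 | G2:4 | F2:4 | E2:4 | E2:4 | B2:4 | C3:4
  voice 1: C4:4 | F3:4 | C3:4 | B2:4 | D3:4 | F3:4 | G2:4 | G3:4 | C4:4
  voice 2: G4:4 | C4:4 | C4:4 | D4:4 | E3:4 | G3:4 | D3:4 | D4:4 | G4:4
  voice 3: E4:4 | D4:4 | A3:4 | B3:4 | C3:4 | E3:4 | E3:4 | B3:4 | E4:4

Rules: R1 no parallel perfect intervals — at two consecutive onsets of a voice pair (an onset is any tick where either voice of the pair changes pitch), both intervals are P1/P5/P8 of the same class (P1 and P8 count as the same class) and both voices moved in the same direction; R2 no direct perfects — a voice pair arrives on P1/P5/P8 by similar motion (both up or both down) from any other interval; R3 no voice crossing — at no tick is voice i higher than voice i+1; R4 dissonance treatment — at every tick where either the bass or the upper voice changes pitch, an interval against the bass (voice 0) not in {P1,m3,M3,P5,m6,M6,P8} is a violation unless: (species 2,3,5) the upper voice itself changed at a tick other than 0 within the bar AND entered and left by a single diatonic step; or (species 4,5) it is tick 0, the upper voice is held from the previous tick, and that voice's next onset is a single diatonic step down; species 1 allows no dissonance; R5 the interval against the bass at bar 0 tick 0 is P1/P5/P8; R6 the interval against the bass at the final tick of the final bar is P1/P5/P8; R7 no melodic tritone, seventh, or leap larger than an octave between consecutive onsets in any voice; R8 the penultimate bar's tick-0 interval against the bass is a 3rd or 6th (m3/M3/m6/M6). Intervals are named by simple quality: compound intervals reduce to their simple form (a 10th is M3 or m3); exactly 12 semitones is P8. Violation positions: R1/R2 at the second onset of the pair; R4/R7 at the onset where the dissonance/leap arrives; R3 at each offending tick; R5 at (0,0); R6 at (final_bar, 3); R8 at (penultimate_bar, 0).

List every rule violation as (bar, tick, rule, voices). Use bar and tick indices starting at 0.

bar 0: v0=C3 v1=C4 v2=G4 v3=E4 downbeat M3
bar 1: v0=B2 v1=F3 v2=C4 v3=D4 downbeat m3
bar 2: v0=A2 v1=C3 v2=C4 v3=A3 downbeat P8
bar 3: v0=G2 v1=B2 v2=D4 v3=B3 downbeat M3
bar 4: v0=F2 v1=D3 v2=E3 v3=C3 downbeat P5
bar 5: v0=E2 v1=F3 v2=G3 v3=E3 downbeat P8
bar 6: v0=E2 v1=G2 v2=D3 v3=E3 downbeat P8
bar 7: v0=B2 v1=G3 v2=D4 v3=B3 downbeat P8
bar 8: v0=C3 v1=C4 v2=G4 v3=E4 downbeat M3
  -> R3 @ bar 0 tick 0 v(2, 3): G4 above E4
  -> R5 @ bar 0 tick 0 v(0, 3): opens on M3
  -> R3 @ bar 0 tick 1 v(2, 3): G4 above E4
  -> R3 @ bar 0 tick 2 v(2, 3): G4 above E4
  -> R3 @ bar 0 tick 3 v(2, 3): G4 above E4
  -> R1 @ bar 1 tick 0 v(1, 2): C4/G4 P5 -> F3/C4 P5 similar
  -> R4 @ bar 1 tick 0 v(0, 1): B2/F3 TT untreated
  -> R4 @ bar 1 tick 0 v(0, 2): B2/C4 m2 untreated
  -> R2 @ bar 2 tick 0 v(0, 3): B2/D4 m3 -> A2/A3 P8 similar
  -> R3 @ bar 2 tick 0 v(2, 3): C4 above A3
  -> R3 @ bar 2 tick 1 v(2, 3): C4 above A3
  -> R3 @ bar 2 tick 2 v(2, 3): C4 above A3
  -> R3 @ bar 2 tick 3 v(2, 3): C4 above A3
  -> R3 @ bar 3 tick 0 v(2, 3): D4 above B3
  -> R3 @ bar 3 tick 1 v(2, 3): D4 above B3
  -> R3 @ bar 3 tick 2 v(2, 3): D4 above B3
  -> R3 @ bar 3 tick 3 v(2, 3): D4 above B3
  -> R2 @ bar 4 tick 0 v(0, 3): G2/B3 M3 -> F2/C3 P5 similar
  -> R3 @ bar 4 tick 0 v(2, 3): E3 above C3
  -> R4 @ bar 4 tick 0 v(0, 2): F2/E3 M7 untreated
  -> R7 @ bar 4 tick 0 v(2,): D4->E3 leap 10st
  -> R7 @ bar 4 tick 0 v(3,): B3->C3 leap 11st
  -> R3 @ bar 4 tick 1 v(2, 3): E3 above C3
  -> R3 @ bar 4 tick 2 v(2, 3): E3 above C3
  -> R3 @ bar 4 tick 3 v(2, 3): E3 above C3
  -> R3 @ bar 5 tick 0 v(2, 3): G3 above E3
  -> R4 @ bar 5 tick 0 v(0, 1): E2/F3 m2 untreated
  -> R3 @ bar 5 tick 1 v(2, 3): G3 above E3
  -> R3 @ bar 5 tick 2 v(2, 3): G3 above E3
  -> R3 @ bar 5 tick 3 v(2, 3): G3 above E3
  -> R2 @ bar 6 tick 0 v(1, 2): F3/G3 M2 -> G2/D3 P5 similar
  -> R4 @ bar 6 tick 0 v(0, 2): E2/D3 m7 untreated
  -> R7 @ bar 6 tick 0 v(1,): F3->G2 leap 10st
  -> R1 @ bar 7 tick 0 v(0, 3): E2/E3 P8 -> B2/B3 P8 similar
  -> R1 @ bar 7 tick 0 v(1, 2): G2/D3 P5 -> G3/D4 P5 similar
  -> R3 @ bar 7 tick 0 v(2, 3): D4 above B3
  -> R8 @ bar 7 tick 0 v(0, 3): penult P8 not 3rd/6th
  -> R3 @ bar 7 tick 1 v(2, 3): D4 above B3
  -> R3 @ bar 7 tick 2 v(2, 3): D4 above B3
  -> R3 @ bar 7 tick 3 v(2, 3): D4 above B3
  -> R1 @ bar 8 tick 0 v(1, 2): G3/D4 P5 -> C4/G4 P5 similar
  -> R2 @ bar 8 tick 0 v(0, 1): B2/G3 m6 -> C3/C4 P8 similar
  -> R2 @ bar 8 tick 0 v(0, 2): B2/D4 m3 -> C3/G4 P5 similar
  -> R3 @ bar 8 tick 0 v(2, 3): G4 above E4
  -> R3 @ bar 8 tick 1 v(2, 3): G4 above E4
  -> R3 @ bar 8 tick 2 v(2, 3): G4 above E4
  -> R3 @ bar 8 tick 3 v(2, 3): G4 above E4
  -> R6 @ bar 8 tick 3 v(0, 3): closes on M3

(0, 0, R3, (2, 3))
(0, 0, R5, (0, 3))
(0, 1, R3, (2, 3))
(0, 2, R3, (2, 3))
(0, 3, R3, (2, 3))
(1, 0, R1, (1, 2))
(1, 0, R4, (0, 1))
(1, 0, R4, (0, 2))
(2, 0, R2, (0, 3))
(2, 0, R3, (2, 3))
(2, 1, R3, (2, 3))
(2, 2, R3, (2, 3))
(2, 3, R3, (2, 3))
(3, 0, R3, (2, 3))
(3, 1, R3, (2, 3))
(3, 2, R3, (2, 3))
(3, 3, R3, (2, 3))
(4, 0, R2, (0, 3))
(4, 0, R3, (2, 3))
(4, 0, R4, (0, 2))
(4, 0, R7, (2,))
(4, 0, R7, (3,))
(4, 1, R3, (2, 3))
(4, 2, R3, (2, 3))
(4, 3, R3, (2, 3))
(5, 0, R3, (2, 3))
(5, 0, R4, (0, 1))
(5, 1, R3, (2, 3))
(5, 2, R3, (2, 3))
(5, 3, R3, (2, 3))
(6, 0, R2, (1, 2))
(6, 0, R4, (0, 2))
(6, 0, R7, (1,))
(7, 0, R1, (0, 3))
(7, 0, R1, (1, 2))
(7, 0, R3, (2, 3))
(7, 0, R8, (0, 3))
(7, 1, R3, (2, 3))
(7, 2, R3, (2, 3))
(7, 3, R3, (2, 3))
(8, 0, R1, (1, 2))
(8, 0, R2, (0, 1))
(8, 0, R2, (0, 2))
(8, 0, R3, (2, 3))
(8, 1, R3, (2, 3))
(8, 2, R3, (2, 3))
(8, 3, R3, (2, 3))
(8, 3, R6, (0, 3))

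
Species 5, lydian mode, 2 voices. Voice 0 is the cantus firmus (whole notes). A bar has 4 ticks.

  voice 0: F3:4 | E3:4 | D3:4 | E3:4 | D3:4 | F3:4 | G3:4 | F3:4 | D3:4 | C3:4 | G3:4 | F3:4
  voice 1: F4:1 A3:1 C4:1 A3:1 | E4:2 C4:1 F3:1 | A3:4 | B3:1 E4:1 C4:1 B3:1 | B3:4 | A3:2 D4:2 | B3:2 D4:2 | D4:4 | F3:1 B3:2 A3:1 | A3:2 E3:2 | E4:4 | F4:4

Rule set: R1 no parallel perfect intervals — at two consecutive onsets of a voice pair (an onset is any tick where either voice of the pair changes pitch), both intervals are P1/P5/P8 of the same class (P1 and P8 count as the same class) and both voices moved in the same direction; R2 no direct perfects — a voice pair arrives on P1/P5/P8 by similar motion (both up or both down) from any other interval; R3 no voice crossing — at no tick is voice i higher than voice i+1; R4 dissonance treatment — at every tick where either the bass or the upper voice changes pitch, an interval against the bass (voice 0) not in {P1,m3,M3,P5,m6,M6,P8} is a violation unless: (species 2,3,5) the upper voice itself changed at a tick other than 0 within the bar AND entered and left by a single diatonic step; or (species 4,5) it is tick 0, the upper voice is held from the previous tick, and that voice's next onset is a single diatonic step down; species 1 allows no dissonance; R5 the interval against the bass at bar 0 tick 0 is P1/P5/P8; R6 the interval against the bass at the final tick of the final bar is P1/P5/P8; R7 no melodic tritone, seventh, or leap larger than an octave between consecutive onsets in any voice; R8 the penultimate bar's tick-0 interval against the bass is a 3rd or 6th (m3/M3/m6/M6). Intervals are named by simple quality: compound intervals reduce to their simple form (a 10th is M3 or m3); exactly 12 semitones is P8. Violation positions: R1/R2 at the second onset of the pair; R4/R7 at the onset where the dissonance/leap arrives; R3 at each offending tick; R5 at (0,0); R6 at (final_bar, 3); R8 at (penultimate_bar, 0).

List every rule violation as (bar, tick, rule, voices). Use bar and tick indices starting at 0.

bar 0: v0=F3 v1=F4 downbeat P8
bar 1: v0=E3 v1=E4 downbeat P8
bar 2: v0=D3 v1=A3 downbeat P5
bar 3: v0=E3 v1=B3 downbeat P5
bar 4: v0=D3 v1=B3 downbeat M6
bar 5: v0=F3 v1=A3 downbeat M3
bar 6: v0=G3 v1=B3 downbeat M3
bar 7: v0=F3 v1=D4 downbeat M6
bar 8: v0=D3 v1=F3 downbeat m3
bar 9: v0=C3 v1=A3 downbeat M6
bar 10: v0=G3 v1=E4 downbeat M6
bar 11: v0=F3 v1=F4 downbeat P8
  -> R4 @ bar 1 tick 3 v(0, 1): E3/F3 m2 untreated
  -> R1 @ bar 3 tick 0 v(0, 1): D3/A3 P5 -> E3/B3 P5 similar
  -> R7 @ bar 8 tick 1 v(1,): F3->B3 leap 6st

(1, 3, R4, (0, 1))
(3, 0, R1, (0, 1))
(8, 1, R7, (1,))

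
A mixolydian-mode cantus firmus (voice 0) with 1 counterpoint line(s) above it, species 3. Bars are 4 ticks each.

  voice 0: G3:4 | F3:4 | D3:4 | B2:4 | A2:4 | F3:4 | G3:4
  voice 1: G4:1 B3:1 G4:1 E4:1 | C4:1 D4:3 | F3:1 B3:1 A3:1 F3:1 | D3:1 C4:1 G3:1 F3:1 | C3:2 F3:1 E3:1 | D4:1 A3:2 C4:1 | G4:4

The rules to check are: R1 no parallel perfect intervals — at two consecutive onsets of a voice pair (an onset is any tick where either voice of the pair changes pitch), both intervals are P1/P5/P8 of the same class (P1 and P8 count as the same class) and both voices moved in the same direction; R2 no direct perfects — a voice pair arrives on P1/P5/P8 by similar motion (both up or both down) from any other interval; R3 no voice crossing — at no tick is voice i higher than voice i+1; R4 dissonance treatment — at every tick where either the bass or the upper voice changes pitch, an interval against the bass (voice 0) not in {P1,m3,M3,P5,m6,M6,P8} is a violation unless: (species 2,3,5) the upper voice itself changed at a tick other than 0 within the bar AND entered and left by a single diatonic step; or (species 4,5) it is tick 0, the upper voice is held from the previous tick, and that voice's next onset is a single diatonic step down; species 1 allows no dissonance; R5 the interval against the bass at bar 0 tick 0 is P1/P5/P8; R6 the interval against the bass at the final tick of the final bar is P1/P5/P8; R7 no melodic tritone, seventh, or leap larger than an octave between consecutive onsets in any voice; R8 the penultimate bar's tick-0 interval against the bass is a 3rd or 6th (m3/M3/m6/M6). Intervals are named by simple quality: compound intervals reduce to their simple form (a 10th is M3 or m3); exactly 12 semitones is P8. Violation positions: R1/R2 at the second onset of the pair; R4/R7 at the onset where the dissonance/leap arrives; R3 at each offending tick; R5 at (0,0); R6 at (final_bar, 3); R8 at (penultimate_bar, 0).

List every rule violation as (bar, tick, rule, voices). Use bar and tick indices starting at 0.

bar 0: v0=G3 v1=G4 downbeat P8
bar 1: v0=F3 v1=C4 downbeat P5
bar 2: v0=D3 v1=F3 downbeat m3
bar 3: v0=B2 v1=D3 downbeat m3
bar 4: v0=A2 v1=C3 downbeat m3
bar 5: v0=F3 v1=D4 downbeat M6
bar 6: v0=G3 v1=G4 downbeat P8
  -> R2 @ bar 1 tick 0 v(0, 1): G3/E4 M6 -> F3/C4 P5 similar
  -> R7 @ bar 2 tick 1 v(1,): F3->B3 leap 6st
  -> R4 @ bar 3 tick 1 v(0, 1): B2/C4 m2 untreated
  -> R7 @ bar 3 tick 1 v(1,): D3->C4 leap 10st
  -> R4 @ bar 3 tick 3 v(0, 1): B2/F3 TT untreated
  -> R7 @ bar 5 tick 0 v(1,): E3->D4 leap 10st
  -> R2 @ bar 6 tick 0 v(0, 1): F3/C4 P5 -> G3/G4 P8 similar

(1, 0, R2, (0, 1))
(2, 1, R7, (1,))
(3, 1, R4, (0, 1))
(3, 1, R7, (1,))
(3, 3, R4, (0, 1))
(5, 0, R7, (1,))
(6, 0, R2, (0, 1))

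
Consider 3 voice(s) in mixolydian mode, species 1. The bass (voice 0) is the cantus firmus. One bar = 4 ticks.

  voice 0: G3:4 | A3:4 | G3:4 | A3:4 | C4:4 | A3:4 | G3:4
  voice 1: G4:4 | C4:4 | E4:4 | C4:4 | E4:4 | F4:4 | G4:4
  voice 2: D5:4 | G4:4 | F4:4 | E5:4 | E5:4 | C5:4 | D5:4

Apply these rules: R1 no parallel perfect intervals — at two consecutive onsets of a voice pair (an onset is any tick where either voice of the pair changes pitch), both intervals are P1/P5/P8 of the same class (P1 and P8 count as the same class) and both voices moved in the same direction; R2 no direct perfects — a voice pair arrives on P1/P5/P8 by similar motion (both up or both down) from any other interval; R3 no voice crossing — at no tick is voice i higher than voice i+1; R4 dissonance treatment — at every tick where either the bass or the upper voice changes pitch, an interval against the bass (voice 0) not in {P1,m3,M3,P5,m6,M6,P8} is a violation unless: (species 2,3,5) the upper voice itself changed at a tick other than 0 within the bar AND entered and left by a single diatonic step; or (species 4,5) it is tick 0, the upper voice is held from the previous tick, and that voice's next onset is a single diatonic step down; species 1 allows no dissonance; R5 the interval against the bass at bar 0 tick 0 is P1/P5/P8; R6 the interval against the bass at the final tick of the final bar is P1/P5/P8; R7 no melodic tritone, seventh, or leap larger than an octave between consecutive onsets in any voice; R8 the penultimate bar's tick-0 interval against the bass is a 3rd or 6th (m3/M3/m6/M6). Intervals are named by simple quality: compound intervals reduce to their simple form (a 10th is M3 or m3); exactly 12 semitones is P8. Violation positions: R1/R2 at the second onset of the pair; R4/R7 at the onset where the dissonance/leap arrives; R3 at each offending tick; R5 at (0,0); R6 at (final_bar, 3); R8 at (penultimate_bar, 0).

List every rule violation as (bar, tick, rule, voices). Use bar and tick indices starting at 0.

(1, 0, R1, (1, 2))
(1, 0, R4, (0, 2))
(2, 0, R4, (0, 2))
(3, 0, R2, (0, 2))
(3, 0, R7, (2,))
(6, 0, R1, (1, 2))

bar 0: v0=G3 v1=G4 v2=D5 downbeat P5
bar 1: v0=A3 v1=C4 v2=G4 downbeat m7
bar 2: v0=G3 v1=E4 v2=F4 downbeat m7
bar 3: v0=A3 v1=C4 v2=E5 downbeat P5
bar 4: v0=C4 v1=E4 v2=E5 downbeat M3
bar 5: v0=A3 v1=F4 v2=C5 downbeat m3
bar 6: v0=G3 v1=G4 v2=D5 downbeat P5
  -> R1 @ bar 1 tick 0 v(1, 2): G4/D5 P5 -> C4/G4 P5 similar
  -> R4 @ bar 1 tick 0 v(0, 2): A3/G4 m7 untreated
  -> R4 @ bar 2 tick 0 v(0, 2): G3/F4 m7 untreated
  -> R2 @ bar 3 tick 0 v(0, 2): G3/F4 m7 -> A3/E5 P5 similar
  -> R7 @ bar 3 tick 0 v(2,): F4->E5 leap 11st
  -> R1 @ bar 6 tick 0 v(1, 2): F4/C5 P5 -> G4/D5 P5 similar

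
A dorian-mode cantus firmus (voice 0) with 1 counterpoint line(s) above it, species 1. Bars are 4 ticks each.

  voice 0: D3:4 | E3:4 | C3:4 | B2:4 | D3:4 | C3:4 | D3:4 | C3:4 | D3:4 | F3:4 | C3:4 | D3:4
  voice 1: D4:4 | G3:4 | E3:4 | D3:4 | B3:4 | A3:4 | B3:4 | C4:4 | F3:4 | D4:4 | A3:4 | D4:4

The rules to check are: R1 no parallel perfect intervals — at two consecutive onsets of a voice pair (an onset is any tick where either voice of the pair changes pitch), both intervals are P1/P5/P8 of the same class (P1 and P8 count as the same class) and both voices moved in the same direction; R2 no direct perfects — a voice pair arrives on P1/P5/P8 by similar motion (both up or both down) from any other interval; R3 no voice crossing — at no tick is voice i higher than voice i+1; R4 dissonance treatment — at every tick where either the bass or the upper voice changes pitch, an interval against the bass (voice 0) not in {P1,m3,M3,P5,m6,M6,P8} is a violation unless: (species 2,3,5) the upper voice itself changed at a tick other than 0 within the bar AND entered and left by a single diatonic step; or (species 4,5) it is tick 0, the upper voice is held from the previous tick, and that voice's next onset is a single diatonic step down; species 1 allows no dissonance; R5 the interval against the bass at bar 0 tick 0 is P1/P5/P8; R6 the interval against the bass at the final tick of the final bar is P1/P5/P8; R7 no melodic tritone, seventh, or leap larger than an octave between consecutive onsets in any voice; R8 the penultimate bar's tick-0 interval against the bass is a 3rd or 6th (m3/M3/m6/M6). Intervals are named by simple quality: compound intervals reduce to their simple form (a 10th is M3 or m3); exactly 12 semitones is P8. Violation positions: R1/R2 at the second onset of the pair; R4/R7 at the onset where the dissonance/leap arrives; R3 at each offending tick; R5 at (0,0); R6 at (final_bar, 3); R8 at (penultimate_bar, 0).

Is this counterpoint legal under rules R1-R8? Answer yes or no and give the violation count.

No (1 violations)

bar 0: v0=D3 v1=D4 (P8)
bar 1: v0=E3 v1=G3 (m3)
bar 2: v0=C3 v1=E3 (M3)
bar 3: v0=B2 v1=D3 (m3)
bar 4: v0=D3 v1=B3 (M6)
bar 5: v0=C3 v1=A3 (M6)
bar 6: v0=D3 v1=B3 (M6)
bar 7: v0=C3 v1=C4 (P8)
bar 8: v0=D3 v1=F3 (m3)
bar 9: v0=F3 v1=D4 (M6)
bar 10: v0=C3 v1=A3 (M6)
bar 11: v0=D3 v1=D4 (P8)
  R2 @ bar11.0: C3/A3 M6 -> D3/D4 P8 similar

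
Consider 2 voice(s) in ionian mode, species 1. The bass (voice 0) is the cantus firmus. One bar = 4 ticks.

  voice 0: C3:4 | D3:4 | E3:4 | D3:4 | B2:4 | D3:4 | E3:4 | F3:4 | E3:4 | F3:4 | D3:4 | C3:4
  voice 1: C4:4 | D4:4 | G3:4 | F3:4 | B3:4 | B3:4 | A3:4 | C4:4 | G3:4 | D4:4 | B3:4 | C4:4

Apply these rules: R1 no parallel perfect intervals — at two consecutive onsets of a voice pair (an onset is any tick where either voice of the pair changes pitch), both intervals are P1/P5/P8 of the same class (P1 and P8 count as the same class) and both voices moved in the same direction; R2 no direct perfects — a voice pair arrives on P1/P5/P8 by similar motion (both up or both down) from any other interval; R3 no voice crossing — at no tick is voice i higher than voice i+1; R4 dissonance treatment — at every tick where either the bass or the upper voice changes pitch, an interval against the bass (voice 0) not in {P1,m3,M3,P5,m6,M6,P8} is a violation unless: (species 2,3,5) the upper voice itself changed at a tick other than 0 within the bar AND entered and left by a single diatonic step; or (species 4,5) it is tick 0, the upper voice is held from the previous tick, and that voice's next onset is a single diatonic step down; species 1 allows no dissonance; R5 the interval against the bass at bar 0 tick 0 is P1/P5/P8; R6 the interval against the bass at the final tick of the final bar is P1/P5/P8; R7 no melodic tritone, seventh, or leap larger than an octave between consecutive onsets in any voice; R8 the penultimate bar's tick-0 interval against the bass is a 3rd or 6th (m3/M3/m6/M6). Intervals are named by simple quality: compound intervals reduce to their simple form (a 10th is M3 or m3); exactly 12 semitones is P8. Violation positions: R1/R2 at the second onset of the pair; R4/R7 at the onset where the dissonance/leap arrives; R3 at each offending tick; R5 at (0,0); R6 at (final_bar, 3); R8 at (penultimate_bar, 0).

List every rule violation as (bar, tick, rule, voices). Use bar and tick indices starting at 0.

bar 0: v0=C3 v1=C4 downbeat P8
bar 1: v0=D3 v1=D4 downbeat P8
bar 2: v0=E3 v1=G3 downbeat m3
bar 3: v0=D3 v1=F3 downbeat m3
bar 4: v0=B2 v1=B3 downbeat P8
bar 5: v0=D3 v1=B3 downbeat M6
bar 6: v0=E3 v1=A3 downbeat P4
bar 7: v0=F3 v1=C4 downbeat P5
bar 8: v0=E3 v1=G3 downbeat m3
bar 9: v0=F3 v1=D4 downbeat M6
bar 10: v0=D3 v1=B3 downbeat M6
bar 11: v0=C3 v1=C4 downbeat P8
  -> R1 @ bar 1 tick 0 v(0, 1): C3/C4 P8 -> D3/D4 P8 similar
  -> R7 @ bar 4 tick 0 v(1,): F3->B3 leap 6st
  -> R4 @ bar 6 tick 0 v(0, 1): E3/A3 P4 untreated
  -> R2 @ bar 7 tick 0 v(0, 1): E3/A3 P4 -> F3/C4 P5 similar

(1, 0, R1, (0, 1))
(4, 0, R7, (1,))
(6, 0, R4, (0, 1))
(7, 0, R2, (0, 1))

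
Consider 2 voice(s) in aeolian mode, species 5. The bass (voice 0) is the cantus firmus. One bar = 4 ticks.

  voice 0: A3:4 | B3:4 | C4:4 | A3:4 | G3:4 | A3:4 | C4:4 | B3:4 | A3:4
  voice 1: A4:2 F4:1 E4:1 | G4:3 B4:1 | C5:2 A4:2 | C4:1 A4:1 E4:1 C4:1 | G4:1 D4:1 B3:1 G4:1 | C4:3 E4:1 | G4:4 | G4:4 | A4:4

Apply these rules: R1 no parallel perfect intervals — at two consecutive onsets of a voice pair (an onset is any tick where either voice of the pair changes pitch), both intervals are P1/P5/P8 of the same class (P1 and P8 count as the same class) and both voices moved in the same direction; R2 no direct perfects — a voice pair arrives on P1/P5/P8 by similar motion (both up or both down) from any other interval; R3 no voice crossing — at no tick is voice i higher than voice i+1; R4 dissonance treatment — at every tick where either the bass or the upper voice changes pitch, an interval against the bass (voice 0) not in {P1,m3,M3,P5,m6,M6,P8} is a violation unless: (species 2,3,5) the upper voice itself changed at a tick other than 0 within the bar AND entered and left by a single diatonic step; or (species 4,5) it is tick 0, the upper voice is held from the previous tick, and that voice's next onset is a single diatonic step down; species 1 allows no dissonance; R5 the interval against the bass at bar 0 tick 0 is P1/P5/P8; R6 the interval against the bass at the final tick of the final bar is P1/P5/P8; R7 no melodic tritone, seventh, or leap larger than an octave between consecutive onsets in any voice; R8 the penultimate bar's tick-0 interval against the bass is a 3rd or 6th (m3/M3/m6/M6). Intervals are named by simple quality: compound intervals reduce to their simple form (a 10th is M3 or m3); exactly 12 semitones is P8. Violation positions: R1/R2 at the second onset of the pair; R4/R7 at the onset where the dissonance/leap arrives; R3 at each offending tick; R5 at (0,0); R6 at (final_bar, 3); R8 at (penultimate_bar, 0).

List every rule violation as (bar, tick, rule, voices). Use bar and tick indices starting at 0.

(2, 0, R1, (0, 1))
(6, 0, R1, (0, 1))

bar 0: v0=A3 v1=A4 downbeat P8
bar 1: v0=B3 v1=G4 downbeat m6
bar 2: v0=C4 v1=C5 downbeat P8
bar 3: v0=A3 v1=C4 downbeat m3
bar 4: v0=G3 v1=G4 downbeat P8
bar 5: v0=A3 v1=C4 downbeat m3
bar 6: v0=C4 v1=G4 downbeat P5
bar 7: v0=B3 v1=G4 downbeat m6
bar 8: v0=A3 v1=A4 downbeat P8
  -> R1 @ bar 2 tick 0 v(0, 1): B3/B4 P8 -> C4/C5 P8 similar
  -> R1 @ bar 6 tick 0 v(0, 1): A3/E4 P5 -> C4/G4 P5 similar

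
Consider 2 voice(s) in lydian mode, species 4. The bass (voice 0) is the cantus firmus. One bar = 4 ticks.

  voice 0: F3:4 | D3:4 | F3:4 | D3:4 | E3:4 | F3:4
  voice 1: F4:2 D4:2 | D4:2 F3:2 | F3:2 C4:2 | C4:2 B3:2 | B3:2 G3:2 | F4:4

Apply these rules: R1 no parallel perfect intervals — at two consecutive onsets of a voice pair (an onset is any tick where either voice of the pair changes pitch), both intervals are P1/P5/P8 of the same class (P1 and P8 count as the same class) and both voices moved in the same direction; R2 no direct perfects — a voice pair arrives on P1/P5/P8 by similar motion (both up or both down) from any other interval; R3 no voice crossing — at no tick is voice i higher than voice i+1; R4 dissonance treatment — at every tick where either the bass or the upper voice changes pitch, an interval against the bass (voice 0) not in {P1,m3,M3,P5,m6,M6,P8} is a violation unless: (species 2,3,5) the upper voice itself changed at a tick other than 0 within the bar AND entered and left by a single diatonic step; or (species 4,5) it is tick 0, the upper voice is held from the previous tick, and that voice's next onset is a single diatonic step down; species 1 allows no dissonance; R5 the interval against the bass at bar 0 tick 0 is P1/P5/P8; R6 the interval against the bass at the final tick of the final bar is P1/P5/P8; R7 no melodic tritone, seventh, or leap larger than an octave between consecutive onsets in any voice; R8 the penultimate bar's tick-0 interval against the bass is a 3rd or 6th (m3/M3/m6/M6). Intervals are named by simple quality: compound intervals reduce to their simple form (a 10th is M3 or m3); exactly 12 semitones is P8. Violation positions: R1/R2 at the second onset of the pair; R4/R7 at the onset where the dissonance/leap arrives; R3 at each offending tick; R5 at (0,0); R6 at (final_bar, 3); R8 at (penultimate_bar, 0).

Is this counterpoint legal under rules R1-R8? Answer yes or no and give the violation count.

bar 0: v0=F3 v1=F4 (P8)
bar 1: v0=D3 v1=D4 (P8)
bar 2: v0=F3 v1=F3 (P1)
bar 3: v0=D3 v1=C4 (m7)
bar 4: v0=E3 v1=B3 (P5)
bar 5: v0=F3 v1=F4 (P8)
  R8 @ bar4.0: penult P5 not 3rd/6th
  R2 @ bar5.0: E3/G3 m3 -> F3/F4 P8 similar
  R7 @ bar5.0: G3->F4 leap 10st

No (3 violations)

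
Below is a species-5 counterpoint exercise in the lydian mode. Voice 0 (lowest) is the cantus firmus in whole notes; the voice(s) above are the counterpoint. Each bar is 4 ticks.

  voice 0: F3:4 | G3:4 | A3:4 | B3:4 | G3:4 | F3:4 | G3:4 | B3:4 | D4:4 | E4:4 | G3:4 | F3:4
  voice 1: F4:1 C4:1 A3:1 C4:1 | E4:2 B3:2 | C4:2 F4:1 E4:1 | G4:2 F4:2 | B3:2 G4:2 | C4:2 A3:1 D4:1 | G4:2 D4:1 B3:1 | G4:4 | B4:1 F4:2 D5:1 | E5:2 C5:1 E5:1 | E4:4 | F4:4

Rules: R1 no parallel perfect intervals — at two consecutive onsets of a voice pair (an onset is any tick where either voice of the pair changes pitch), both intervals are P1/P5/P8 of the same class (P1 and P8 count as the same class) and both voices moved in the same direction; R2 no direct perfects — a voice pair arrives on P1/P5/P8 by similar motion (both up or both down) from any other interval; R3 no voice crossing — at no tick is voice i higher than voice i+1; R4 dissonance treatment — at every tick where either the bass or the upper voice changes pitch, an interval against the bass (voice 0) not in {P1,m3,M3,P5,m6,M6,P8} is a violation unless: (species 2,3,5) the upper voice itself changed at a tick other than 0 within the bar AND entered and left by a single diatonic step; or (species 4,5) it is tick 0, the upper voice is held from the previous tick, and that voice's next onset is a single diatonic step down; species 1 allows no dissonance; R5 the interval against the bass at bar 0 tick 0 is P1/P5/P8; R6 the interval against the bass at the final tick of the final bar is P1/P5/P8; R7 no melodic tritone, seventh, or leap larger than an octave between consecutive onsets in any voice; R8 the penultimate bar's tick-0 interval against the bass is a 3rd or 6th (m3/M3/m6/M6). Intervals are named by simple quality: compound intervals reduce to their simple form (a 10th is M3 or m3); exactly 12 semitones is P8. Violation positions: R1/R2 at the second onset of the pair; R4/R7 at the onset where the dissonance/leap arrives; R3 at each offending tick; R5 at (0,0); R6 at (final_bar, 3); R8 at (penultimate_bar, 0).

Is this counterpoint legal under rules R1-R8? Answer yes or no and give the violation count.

bar 0: v0=F3 v1=F4 (P8)
bar 1: v0=G3 v1=E4 (M6)
bar 2: v0=A3 v1=C4 (m3)
bar 3: v0=B3 v1=G4 (m6)
bar 4: v0=G3 v1=B3 (M3)
bar 5: v0=F3 v1=C4 (P5)
bar 6: v0=G3 v1=G4 (P8)
bar 7: v0=B3 v1=G4 (m6)
bar 8: v0=D4 v1=B4 (M6)
bar 9: v0=E4 v1=E5 (P8)
bar 10: v0=G3 v1=E4 (M6)
bar 11: v0=F3 v1=F4 (P8)
  R4 @ bar3.2: B3/F4 TT untreated
  R7 @ bar4.0: F4->B3 leap 6st
  R2 @ bar5.0: G3/G4 P8 -> F3/C4 P5 similar
  R2 @ bar6.0: F3/D4 M6 -> G3/G4 P8 similar
  R7 @ bar8.1: B4->F4 leap 6st
  R1 @ bar9.0: D4/D5 P8 -> E4/E5 P8 similar

No (6 violations)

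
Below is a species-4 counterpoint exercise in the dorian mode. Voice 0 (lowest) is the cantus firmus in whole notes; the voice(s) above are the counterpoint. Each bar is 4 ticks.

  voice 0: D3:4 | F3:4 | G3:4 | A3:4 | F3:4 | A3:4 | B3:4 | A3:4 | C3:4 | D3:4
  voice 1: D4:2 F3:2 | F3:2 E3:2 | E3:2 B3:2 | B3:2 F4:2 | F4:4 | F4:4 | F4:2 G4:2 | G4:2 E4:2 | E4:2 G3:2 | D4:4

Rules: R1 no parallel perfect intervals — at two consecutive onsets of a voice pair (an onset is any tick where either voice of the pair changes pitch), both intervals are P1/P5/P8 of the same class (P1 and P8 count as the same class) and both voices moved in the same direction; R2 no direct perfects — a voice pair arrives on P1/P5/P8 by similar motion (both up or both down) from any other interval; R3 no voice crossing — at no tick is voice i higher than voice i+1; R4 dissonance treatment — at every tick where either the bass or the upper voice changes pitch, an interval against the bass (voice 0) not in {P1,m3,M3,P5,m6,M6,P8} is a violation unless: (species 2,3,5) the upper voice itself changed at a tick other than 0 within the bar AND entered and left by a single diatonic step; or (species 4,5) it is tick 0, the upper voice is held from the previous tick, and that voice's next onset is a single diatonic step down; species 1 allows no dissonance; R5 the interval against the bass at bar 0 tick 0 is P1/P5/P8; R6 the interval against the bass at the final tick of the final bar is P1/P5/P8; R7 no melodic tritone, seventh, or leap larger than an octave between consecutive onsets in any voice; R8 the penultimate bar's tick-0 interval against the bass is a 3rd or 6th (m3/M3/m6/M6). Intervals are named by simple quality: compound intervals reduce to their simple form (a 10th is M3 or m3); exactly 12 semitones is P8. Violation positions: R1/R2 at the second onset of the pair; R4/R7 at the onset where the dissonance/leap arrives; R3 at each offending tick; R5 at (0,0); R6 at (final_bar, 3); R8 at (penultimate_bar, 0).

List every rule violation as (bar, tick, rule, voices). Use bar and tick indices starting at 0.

bar 0: v0=D3 v1=D4 downbeat P8
bar 1: v0=F3 v1=F3 downbeat P1
bar 2: v0=G3 v1=E3 downbeat m3
bar 3: v0=A3 v1=B3 downbeat M2
bar 4: v0=F3 v1=F4 downbeat P8
bar 5: v0=A3 v1=F4 downbeat m6
bar 6: v0=B3 v1=F4 downbeat TT
bar 7: v0=A3 v1=G4 downbeat m7
bar 8: v0=C3 v1=E4 downbeat M3
bar 9: v0=D3 v1=D4 downbeat P8
  -> R3 @ bar 1 tick 2 v(0, 1): F3 above E3
  -> R4 @ bar 1 tick 2 v(0, 1): F3/E3 m2 untreated
  -> R3 @ bar 1 tick 3 v(0, 1): F3 above E3
  -> R3 @ bar 2 tick 0 v(0, 1): G3 above E3
  -> R3 @ bar 2 tick 1 v(0, 1): G3 above E3
  -> R4 @ bar 3 tick 0 v(0, 1): A3/B3 M2 untreated
  -> R7 @ bar 3 tick 2 v(1,): B3->F4 leap 6st
  -> R4 @ bar 6 tick 0 v(0, 1): B3/F4 TT untreated
  -> R4 @ bar 7 tick 0 v(0, 1): A3/G4 m7 untreated
  -> R2 @ bar 9 tick 0 v(0, 1): C3/G3 P5 -> D3/D4 P8 similar

(1, 2, R3, (0, 1))
(1, 2, R4, (0, 1))
(1, 3, R3, (0, 1))
(2, 0, R3, (0, 1))
(2, 1, R3, (0, 1))
(3, 0, R4, (0, 1))
(3, 2, R7, (1,))
(6, 0, R4, (0, 1))
(7, 0, R4, (0, 1))
(9, 0, R2, (0, 1))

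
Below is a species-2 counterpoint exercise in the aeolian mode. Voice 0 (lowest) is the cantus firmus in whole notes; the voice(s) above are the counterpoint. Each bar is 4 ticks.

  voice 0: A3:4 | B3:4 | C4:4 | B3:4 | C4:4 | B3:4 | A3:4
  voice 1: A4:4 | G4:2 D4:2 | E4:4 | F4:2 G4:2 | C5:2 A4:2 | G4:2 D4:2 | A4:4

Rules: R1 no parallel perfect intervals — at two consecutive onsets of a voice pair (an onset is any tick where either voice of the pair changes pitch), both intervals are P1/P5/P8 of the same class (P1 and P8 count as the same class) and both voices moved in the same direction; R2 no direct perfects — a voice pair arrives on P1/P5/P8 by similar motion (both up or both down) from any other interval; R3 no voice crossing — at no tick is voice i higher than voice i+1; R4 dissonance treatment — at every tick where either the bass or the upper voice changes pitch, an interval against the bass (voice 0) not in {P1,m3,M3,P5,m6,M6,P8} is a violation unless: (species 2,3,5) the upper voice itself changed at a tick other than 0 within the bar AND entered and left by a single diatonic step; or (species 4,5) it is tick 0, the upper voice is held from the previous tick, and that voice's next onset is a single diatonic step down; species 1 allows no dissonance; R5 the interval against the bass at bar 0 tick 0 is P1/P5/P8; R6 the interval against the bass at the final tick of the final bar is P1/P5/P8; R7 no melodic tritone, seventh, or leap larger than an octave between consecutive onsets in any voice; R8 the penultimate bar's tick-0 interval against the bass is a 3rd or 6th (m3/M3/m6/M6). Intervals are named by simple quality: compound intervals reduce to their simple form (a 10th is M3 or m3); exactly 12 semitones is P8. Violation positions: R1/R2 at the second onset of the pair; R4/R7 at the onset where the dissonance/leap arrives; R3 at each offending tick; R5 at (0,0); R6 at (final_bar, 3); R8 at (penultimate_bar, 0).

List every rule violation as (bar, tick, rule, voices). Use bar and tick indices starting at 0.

bar 0: v0=A3 v1=A4 downbeat P8
bar 1: v0=B3 v1=G4 downbeat m6
bar 2: v0=C4 v1=E4 downbeat M3
bar 3: v0=B3 v1=F4 downbeat TT
bar 4: v0=C4 v1=C5 downbeat P8
bar 5: v0=B3 v1=G4 downbeat m6
bar 6: v0=A3 v1=A4 downbeat P8
  -> R4 @ bar 3 tick 0 v(0, 1): B3/F4 TT untreated
  -> R2 @ bar 4 tick 0 v(0, 1): B3/G4 m6 -> C4/C5 P8 similar

(3, 0, R4, (0, 1))
(4, 0, R2, (0, 1))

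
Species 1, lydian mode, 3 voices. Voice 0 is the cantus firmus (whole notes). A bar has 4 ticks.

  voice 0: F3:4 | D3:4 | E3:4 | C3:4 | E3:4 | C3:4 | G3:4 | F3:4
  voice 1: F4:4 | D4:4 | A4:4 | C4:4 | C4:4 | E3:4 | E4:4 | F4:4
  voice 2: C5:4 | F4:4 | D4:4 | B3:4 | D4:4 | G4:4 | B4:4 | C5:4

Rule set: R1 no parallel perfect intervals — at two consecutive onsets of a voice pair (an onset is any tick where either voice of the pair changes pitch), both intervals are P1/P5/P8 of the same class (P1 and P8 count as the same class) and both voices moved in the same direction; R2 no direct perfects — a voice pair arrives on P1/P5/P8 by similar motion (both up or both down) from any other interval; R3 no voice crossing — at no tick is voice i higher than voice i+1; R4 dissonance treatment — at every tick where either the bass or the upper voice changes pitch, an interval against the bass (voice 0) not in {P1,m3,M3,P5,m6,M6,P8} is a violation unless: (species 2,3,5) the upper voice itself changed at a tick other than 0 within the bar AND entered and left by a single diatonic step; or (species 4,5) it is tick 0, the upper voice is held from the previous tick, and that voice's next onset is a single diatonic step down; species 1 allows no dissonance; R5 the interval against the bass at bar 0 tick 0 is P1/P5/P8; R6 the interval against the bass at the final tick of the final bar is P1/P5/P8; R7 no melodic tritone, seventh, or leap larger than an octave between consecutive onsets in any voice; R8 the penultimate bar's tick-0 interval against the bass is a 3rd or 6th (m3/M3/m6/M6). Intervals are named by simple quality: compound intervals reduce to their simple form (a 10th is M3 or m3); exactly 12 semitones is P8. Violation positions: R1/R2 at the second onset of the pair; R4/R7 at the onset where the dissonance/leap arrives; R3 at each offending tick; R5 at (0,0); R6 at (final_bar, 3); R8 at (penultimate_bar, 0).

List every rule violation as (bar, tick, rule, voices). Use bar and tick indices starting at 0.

bar 0: v0=F3 v1=F4 v2=C5 downbeat P5
bar 1: v0=D3 v1=D4 v2=F4 downbeat m3
bar 2: v0=E3 v1=A4 v2=D4 downbeat m7
bar 3: v0=C3 v1=C4 v2=B3 downbeat M7
bar 4: v0=E3 v1=C4 v2=D4 downbeat m7
bar 5: v0=C3 v1=E3 v2=G4 downbeat P5
bar 6: v0=G3 v1=E4 v2=B4 downbeat M3
bar 7: v0=F3 v1=F4 v2=C5 downbeat P5
  -> R1 @ bar 1 tick 0 v(0, 1): F3/F4 P8 -> D3/D4 P8 similar
  -> R3 @ bar 2 tick 0 v(1, 2): A4 above D4
  -> R4 @ bar 2 tick 0 v(0, 1): E3/A4 P4 untreated
  -> R4 @ bar 2 tick 0 v(0, 2): E3/D4 m7 untreated
  -> R3 @ bar 2 tick 1 v(1, 2): A4 above D4
  -> R3 @ bar 2 tick 2 v(1, 2): A4 above D4
  -> R3 @ bar 2 tick 3 v(1, 2): A4 above D4
  -> R2 @ bar 3 tick 0 v(0, 1): E3/A4 P4 -> C3/C4 P8 similar
  -> R3 @ bar 3 tick 0 v(1, 2): C4 above B3
  -> R4 @ bar 3 tick 0 v(0, 2): C3/B3 M7 untreated
  -> R3 @ bar 3 tick 1 v(1, 2): C4 above B3
  -> R3 @ bar 3 tick 2 v(1, 2): C4 above B3
  -> R3 @ bar 3 tick 3 v(1, 2): C4 above B3
  -> R4 @ bar 4 tick 0 v(0, 2): E3/D4 m7 untreated
  -> R2 @ bar 6 tick 0 v(1, 2): E3/G4 m3 -> E4/B4 P5 similar
  -> R1 @ bar 7 tick 0 v(1, 2): E4/B4 P5 -> F4/C5 P5 similar

(1, 0, R1, (0, 1))
(2, 0, R3, (1, 2))
(2, 0, R4, (0, 1))
(2, 0, R4, (0, 2))
(2, 1, R3, (1, 2))
(2, 2, R3, (1, 2))
(2, 3, R3, (1, 2))
(3, 0, R2, (0, 1))
(3, 0, R3, (1, 2))
(3, 0, R4, (0, 2))
(3, 1, R3, (1, 2))
(3, 2, R3, (1, 2))
(3, 3, R3, (1, 2))
(4, 0, R4, (0, 2))
(6, 0, R2, (1, 2))
(7, 0, R1, (1, 2))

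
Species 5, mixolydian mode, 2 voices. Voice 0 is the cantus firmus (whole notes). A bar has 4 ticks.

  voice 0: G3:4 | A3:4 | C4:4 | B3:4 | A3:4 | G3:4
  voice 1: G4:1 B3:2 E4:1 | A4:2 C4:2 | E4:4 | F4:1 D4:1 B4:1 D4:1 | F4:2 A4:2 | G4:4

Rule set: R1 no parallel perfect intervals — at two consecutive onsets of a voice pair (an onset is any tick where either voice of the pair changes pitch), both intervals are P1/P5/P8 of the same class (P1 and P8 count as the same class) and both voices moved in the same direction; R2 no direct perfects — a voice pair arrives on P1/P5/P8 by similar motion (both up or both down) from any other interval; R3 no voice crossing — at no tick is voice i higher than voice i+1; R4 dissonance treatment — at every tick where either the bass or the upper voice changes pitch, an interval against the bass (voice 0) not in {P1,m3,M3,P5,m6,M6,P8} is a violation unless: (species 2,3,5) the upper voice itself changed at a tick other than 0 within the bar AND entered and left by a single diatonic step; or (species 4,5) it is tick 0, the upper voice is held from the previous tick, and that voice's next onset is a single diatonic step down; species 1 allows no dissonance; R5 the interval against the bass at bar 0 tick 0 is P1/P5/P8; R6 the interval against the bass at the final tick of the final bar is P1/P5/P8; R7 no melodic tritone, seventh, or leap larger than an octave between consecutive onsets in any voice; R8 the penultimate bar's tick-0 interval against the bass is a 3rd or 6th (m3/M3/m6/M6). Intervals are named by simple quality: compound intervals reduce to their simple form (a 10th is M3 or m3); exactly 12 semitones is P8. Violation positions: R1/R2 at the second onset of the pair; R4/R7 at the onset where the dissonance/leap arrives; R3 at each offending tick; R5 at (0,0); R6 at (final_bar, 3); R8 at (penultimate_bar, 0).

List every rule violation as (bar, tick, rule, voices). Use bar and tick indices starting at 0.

(1, 0, R2, (0, 1))
(3, 0, R4, (0, 1))
(5, 0, R1, (0, 1))

bar 0: v0=G3 v1=G4 downbeat P8
bar 1: v0=A3 v1=A4 downbeat P8
bar 2: v0=C4 v1=E4 downbeat M3
bar 3: v0=B3 v1=F4 downbeat TT
bar 4: v0=A3 v1=F4 downbeat m6
bar 5: v0=G3 v1=G4 downbeat P8
  -> R2 @ bar 1 tick 0 v(0, 1): G3/E4 M6 -> A3/A4 P8 similar
  -> R4 @ bar 3 tick 0 v(0, 1): B3/F4 TT untreated
  -> R1 @ bar 5 tick 0 v(0, 1): A3/A4 P8 -> G3/G4 P8 similar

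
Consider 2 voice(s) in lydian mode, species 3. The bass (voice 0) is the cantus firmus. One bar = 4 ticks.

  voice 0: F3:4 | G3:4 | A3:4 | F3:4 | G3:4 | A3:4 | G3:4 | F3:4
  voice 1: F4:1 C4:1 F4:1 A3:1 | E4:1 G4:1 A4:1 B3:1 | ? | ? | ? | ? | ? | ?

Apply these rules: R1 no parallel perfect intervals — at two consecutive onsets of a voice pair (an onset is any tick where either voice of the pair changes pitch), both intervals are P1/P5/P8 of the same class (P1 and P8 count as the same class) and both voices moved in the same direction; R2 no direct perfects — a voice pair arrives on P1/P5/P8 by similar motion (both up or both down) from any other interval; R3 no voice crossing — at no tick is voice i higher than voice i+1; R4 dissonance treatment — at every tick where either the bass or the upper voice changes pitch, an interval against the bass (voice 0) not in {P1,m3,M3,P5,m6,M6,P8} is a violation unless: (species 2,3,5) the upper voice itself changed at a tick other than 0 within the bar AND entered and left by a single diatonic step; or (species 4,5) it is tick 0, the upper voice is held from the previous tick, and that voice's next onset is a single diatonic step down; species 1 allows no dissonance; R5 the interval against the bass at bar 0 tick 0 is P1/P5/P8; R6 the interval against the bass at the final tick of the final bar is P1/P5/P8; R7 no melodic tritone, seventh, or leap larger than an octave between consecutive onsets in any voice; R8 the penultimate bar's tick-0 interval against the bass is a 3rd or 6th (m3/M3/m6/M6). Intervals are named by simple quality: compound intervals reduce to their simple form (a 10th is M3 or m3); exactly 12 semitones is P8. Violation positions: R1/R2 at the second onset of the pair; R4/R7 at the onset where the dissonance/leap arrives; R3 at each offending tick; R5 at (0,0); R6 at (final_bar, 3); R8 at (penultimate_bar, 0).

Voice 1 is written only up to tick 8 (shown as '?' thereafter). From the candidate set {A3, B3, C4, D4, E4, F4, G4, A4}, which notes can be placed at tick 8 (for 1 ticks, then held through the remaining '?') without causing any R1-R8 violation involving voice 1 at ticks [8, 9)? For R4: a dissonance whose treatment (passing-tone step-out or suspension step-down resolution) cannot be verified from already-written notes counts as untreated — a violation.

{A3, C4}

A3: legal
B3: violates R4
C4: legal
D4: violates R4
E4: violates R2
F4: violates R7
G4: violates R4
A4: violates R2,R7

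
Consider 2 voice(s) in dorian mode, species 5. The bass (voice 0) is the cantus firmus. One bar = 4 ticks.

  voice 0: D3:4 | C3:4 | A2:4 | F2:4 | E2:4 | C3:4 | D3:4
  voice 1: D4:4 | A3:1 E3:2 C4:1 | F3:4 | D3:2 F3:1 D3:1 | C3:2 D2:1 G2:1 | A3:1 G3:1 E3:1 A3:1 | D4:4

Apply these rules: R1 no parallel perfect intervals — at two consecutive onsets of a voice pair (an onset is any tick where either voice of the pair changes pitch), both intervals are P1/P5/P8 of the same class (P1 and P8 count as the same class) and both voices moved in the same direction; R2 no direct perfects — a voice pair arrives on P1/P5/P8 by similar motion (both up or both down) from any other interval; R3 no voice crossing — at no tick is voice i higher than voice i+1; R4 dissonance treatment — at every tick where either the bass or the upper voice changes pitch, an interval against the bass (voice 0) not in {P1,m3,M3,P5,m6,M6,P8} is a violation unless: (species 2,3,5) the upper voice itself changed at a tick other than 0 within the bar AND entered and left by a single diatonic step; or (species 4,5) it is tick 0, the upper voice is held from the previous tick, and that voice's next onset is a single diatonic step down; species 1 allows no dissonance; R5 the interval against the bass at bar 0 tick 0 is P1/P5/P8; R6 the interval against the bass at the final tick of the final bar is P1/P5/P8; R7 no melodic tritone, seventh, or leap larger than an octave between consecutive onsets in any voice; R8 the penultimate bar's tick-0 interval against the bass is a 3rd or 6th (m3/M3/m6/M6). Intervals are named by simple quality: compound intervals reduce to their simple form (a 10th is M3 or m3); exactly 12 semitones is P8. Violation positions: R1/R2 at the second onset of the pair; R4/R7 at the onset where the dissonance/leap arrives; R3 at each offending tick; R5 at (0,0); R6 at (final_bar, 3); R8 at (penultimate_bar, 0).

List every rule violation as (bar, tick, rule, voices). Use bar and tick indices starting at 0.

bar 0: v0=D3 v1=D4 downbeat P8
bar 1: v0=C3 v1=A3 downbeat M6
bar 2: v0=A2 v1=F3 downbeat m6
bar 3: v0=F2 v1=D3 downbeat M6
bar 4: v0=E2 v1=C3 downbeat m6
bar 5: v0=C3 v1=A3 downbeat M6
bar 6: v0=D3 v1=D4 downbeat P8
  -> R3 @ bar 4 tick 2 v(0, 1): E2 above D2
  -> R4 @ bar 4 tick 2 v(0, 1): E2/D2 M2 untreated
  -> R7 @ bar 4 tick 2 v(1,): C3->D2 leap 10st
  -> R7 @ bar 5 tick 0 v(1,): G2->A3 leap 14st
  -> R2 @ bar 6 tick 0 v(0, 1): C3/A3 M6 -> D3/D4 P8 similar

(4, 2, R3, (0, 1))
(4, 2, R4, (0, 1))
(4, 2, R7, (1,))
(5, 0, R7, (1,))
(6, 0, R2, (0, 1))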